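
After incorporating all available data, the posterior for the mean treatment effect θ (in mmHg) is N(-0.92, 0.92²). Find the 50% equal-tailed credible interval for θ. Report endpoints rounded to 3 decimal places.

[-1.541, -0.299]

The posterior is symmetric, so the 50% equal-tailed interval is θ = -0.92 ± z·0.92 with z = 0.674.
Half-width: 0.674 × 0.92 = 0.621.
-0.92 − 0.621 = -1.541; -0.92 + 0.621 = -0.299.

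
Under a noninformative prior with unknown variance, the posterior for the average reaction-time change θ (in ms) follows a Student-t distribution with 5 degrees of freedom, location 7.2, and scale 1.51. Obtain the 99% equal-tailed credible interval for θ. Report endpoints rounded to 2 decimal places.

The t_5 distribution is symmetric; the 99% interval is 7.2 ± t·1.51 with t_{0.995,5} = 4.032.
Half-width: 4.032 × 1.51 = 6.09.
7.2 − 6.09 = 1.11; 7.2 + 6.09 = 13.29.

[1.11, 13.29]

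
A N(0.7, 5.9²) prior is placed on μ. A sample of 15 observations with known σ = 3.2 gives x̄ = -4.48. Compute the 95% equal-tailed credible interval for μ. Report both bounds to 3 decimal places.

[-5.984, -2.777]

Posterior precision = 1/5.9² + 15/3.2² = 0.0287 + 1.4648 = 1.4936, so posterior SD = 0.8183.
Posterior mean = (0.7/5.9² + 15·-4.48/3.2²) / 1.4936 = -4.3804.
Interval: -4.3804 ± 1.960 × 0.8183 → [-5.984, -2.777].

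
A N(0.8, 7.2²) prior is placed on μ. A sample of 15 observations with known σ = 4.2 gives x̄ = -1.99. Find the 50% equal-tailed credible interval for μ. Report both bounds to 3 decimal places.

Posterior precision = 1/7.2² + 15/4.2² = 0.0193 + 0.8503 = 0.8696, so posterior SD = 1.0723.
Posterior mean = (0.8/7.2² + 15·-1.99/4.2²) / 0.8696 = -1.9281.
Interval: -1.9281 ± 0.674 × 1.0723 → [-2.651, -1.205].

[-2.651, -1.205]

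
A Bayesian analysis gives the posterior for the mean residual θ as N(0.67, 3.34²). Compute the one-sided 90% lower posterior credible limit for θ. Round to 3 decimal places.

Need L with P(θ ≥ L) = 0.90: L = 0.67 − z_{0.1}·3.34.
z = 1.282; L = 0.67 − 1.282 × 3.34 = -3.610.

-3.610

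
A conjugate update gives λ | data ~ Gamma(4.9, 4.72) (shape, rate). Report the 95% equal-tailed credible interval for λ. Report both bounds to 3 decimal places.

Posterior: Gamma(shape 4.9, rate 4.72).
Equal-tailed 95% interval: Gamma(4.9, 4.72) quantiles at 0.025 and 0.975.
Posterior mean ≈ 1.038, SD ≈ 0.469; a Normal approximation gives roughly [0.119, 1.957].
Exact: lower = 0.332; upper = 2.139.

[0.332, 2.139]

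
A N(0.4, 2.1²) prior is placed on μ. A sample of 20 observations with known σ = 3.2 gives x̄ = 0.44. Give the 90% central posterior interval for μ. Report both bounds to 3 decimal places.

[-0.678, 1.550]

Posterior precision = 1/2.1² + 20/3.2² = 0.2268 + 1.9531 = 2.1799, so posterior SD = 0.6773.
Posterior mean = (0.4/2.1² + 20·0.44/3.2²) / 2.1799 = 0.4358.
Interval: 0.4358 ± 1.645 × 0.6773 → [-0.678, 1.550].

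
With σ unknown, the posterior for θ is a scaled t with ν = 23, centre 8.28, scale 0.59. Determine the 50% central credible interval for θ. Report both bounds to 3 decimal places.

[7.876, 8.684]

The t_23 distribution is symmetric; the 50% interval is 8.28 ± t·0.59 with t_{0.75,23} = 0.685.
Half-width: 0.685 × 0.59 = 0.404.
8.28 − 0.404 = 7.876; 8.28 + 0.404 = 8.684.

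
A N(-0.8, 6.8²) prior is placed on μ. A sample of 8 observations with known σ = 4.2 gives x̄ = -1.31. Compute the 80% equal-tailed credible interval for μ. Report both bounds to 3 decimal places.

[-3.146, 0.572]

Posterior precision = 1/6.8² + 8/4.2² = 0.0216 + 0.4535 = 0.4751, so posterior SD = 1.4507.
Posterior mean = (-0.8/6.8² + 8·-1.31/4.2²) / 0.4751 = -1.2868.
Interval: -1.2868 ± 1.282 × 1.4507 → [-3.146, 0.572].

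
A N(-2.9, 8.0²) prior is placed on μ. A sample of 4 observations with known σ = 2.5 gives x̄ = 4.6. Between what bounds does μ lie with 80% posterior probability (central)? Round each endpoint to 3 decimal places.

Posterior precision = 1/8.0² + 4/2.5² = 0.0156 + 0.6400 = 0.6556, so posterior SD = 1.2350.
Posterior mean = (-2.9/8.0² + 4·4.6/2.5²) / 0.6556 = 4.4213.
Interval: 4.4213 ± 1.282 × 1.2350 → [2.839, 6.004].

[2.839, 6.004]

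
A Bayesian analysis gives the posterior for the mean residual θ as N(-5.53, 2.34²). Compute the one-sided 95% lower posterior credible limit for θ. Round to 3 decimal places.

-9.379

Need L with P(θ ≥ L) = 0.95: L = -5.53 − z_{0.05}·2.34.
z = 1.645; L = -5.53 − 1.645 × 2.34 = -9.379.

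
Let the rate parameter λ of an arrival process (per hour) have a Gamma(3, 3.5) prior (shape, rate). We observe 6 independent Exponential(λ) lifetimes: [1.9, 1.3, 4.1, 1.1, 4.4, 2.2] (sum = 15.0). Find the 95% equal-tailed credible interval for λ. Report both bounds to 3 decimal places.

Posterior: Gamma(3+6, 3.5+15.0) = Gamma(9, 18.5) (shape, rate).
Equal-tailed 95% interval: Gamma(9, 18.5) quantiles at 0.025 and 0.975.
Posterior mean ≈ 0.486, SD ≈ 0.162; a Normal approximation gives roughly [0.169, 0.804].
Exact: lower = 0.222; upper = 0.852.

[0.222, 0.852]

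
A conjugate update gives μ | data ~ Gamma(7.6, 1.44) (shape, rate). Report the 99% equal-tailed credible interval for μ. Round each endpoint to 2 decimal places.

Posterior: Gamma(shape 7.6, rate 1.44).
Equal-tailed 99% interval: Gamma(7.6, 1.44) quantiles at 0.005 and 0.995.
Posterior mean ≈ 5.28, SD ≈ 1.91; a Normal approximation gives roughly [0.35, 10.21].
Exact: lower = 1.63; upper = 11.49.

[1.63, 11.49]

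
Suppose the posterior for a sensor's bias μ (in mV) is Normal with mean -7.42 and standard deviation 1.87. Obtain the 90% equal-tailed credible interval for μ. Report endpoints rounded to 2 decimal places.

[-10.50, -4.34]

The posterior is symmetric, so the 90% equal-tailed interval is μ = -7.42 ± z·1.87 with z = 1.645.
Half-width: 1.645 × 1.87 = 3.08.
-7.42 − 3.08 = -10.50; -7.42 + 3.08 = -4.34.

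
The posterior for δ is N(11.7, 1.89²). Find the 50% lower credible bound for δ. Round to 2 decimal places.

11.70

Need L with P(δ ≥ L) = 0.50: L = 11.7 − z_{0.5}·1.89.
z = 0.000; L = 11.7 − 0.000 × 1.89 = 11.70.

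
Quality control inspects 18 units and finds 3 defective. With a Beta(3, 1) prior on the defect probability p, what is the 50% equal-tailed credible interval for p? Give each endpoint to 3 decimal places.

[0.205, 0.333]

Posterior: Beta(3+3, 1+15) = Beta(6, 16).
Equal-tailed 50% interval: the 0.25 and 0.75 quantiles of Beta(6, 16).
Posterior mean ≈ 0.273, SD ≈ 0.093; a Normal approximation gives roughly [0.210, 0.335].
Exact: F⁻¹(0.25) = 0.205; F⁻¹(0.75) = 0.333.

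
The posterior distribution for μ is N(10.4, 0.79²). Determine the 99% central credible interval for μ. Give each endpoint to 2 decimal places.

[8.37, 12.43]

The posterior is symmetric, so the 99% equal-tailed interval is μ = 10.4 ± z·0.79 with z = 2.576.
Half-width: 2.576 × 0.79 = 2.03.
10.4 − 2.03 = 8.37; 10.4 + 2.03 = 12.43.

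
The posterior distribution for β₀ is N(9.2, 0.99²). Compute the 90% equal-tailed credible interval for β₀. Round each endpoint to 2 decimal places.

[7.57, 10.83]

The posterior is symmetric, so the 90% equal-tailed interval is β₀ = 9.2 ± z·0.99 with z = 1.645.
Half-width: 1.645 × 0.99 = 1.63.
9.2 − 1.63 = 7.57; 9.2 + 1.63 = 10.83.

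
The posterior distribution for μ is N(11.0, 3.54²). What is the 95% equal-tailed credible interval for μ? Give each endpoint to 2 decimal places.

The posterior is symmetric, so the 95% equal-tailed interval is μ = 11.0 ± z·3.54 with z = 1.960.
Half-width: 1.960 × 3.54 = 6.94.
11.0 − 6.94 = 4.06; 11.0 + 6.94 = 17.94.

[4.06, 17.94]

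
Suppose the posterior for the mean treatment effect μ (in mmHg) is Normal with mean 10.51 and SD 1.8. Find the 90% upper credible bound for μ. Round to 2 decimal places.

12.82

Need U with P(μ ≤ U) = 0.90: U = 10.51 + z_{0.1}·1.8.
z = 1.282; U = 10.51 + 1.282 × 1.8 = 12.82.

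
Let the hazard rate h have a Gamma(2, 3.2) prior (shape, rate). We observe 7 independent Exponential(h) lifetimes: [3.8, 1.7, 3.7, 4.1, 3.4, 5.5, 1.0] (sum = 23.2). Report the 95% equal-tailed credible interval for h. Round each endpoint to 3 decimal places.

Posterior: Gamma(2+7, 3.2+23.2) = Gamma(9, 26.4) (shape, rate).
Equal-tailed 95% interval: Gamma(9, 26.4) quantiles at 0.025 and 0.975.
Posterior mean ≈ 0.341, SD ≈ 0.114; a Normal approximation gives roughly [0.118, 0.564].
Exact: lower = 0.156; upper = 0.597.

[0.156, 0.597]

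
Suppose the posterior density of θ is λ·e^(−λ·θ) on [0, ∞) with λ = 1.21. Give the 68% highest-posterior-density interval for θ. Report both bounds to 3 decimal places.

[0.000, 0.942]

The exponential density is strictly decreasing on [0, ∞), so the HPD interval is anchored at 0: [0, q] with P(θ ≤ q) = 0.68.
q = −ln(1 − 0.68) / 1.21 = 1.1394 / 1.21 = 0.942.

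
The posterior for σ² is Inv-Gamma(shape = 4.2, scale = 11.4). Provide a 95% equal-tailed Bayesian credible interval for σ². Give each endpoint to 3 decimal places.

Inverse-Gamma(4.2, 11.4) quantiles: F⁻¹(0.025) and F⁻¹(0.975).
Equivalently, 1/σ² ~ Gamma(4.2, rate = 11.4); invert its 0.975 and 0.025 quantiles.
Posterior mean ≈ 3.562, SD ≈ 2.402; a Normal approximation gives roughly [-1.145, 8.270].
Exact: lower = 1.257; upper = 9.561.

[1.257, 9.561]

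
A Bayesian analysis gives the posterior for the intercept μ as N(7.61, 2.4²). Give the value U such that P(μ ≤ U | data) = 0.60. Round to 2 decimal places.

8.22

Need U with P(μ ≤ U) = 0.60: U = 7.61 + z_{0.4}·2.4.
z = 0.253; U = 7.61 + 0.253 × 2.4 = 8.22.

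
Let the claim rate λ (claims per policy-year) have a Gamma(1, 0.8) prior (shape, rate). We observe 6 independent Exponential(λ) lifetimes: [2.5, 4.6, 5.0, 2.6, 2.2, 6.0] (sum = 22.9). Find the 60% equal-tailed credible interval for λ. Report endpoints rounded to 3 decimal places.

[0.200, 0.383]

Posterior: Gamma(1+6, 0.8+22.9) = Gamma(7, 23.7) (shape, rate).
Equal-tailed 60% interval: Gamma(7, 23.7) quantiles at 0.2 and 0.8.
Posterior mean ≈ 0.295, SD ≈ 0.112; a Normal approximation gives roughly [0.201, 0.389].
Exact: lower = 0.200; upper = 0.383.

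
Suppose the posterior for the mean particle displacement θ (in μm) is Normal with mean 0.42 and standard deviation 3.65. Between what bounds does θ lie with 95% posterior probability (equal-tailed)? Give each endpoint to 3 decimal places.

[-6.734, 7.574]

The posterior is symmetric, so the 95% equal-tailed interval is θ = 0.42 ± z·3.65 with z = 1.960.
Half-width: 1.960 × 3.65 = 7.154.
0.42 − 7.154 = -6.734; 0.42 + 7.154 = 7.574.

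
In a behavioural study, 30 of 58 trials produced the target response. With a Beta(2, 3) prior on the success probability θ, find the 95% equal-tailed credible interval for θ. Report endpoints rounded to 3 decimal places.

Posterior: Beta(2+30, 3+28) = Beta(32, 31).
Equal-tailed 95% interval: the 0.025 and 0.975 quantiles of Beta(32, 31).
Posterior mean ≈ 0.508, SD ≈ 0.062; a Normal approximation gives roughly [0.385, 0.630].
Exact: F⁻¹(0.025) = 0.386; F⁻¹(0.975) = 0.630.

[0.386, 0.630]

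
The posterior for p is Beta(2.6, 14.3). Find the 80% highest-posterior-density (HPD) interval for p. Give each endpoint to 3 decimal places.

[0.034, 0.235]

The posterior is unimodal and skewed, so the HPD interval has equal density at both endpoints and is the shortest 80% interval.
Solving f(0.034) = f(0.235) with F(0.235) − F(0.034) = 0.80 gives [0.034, 0.235].
For comparison, the equal-tailed interval is [0.056, 0.271]; the HPD is narrower and shifted toward the mode.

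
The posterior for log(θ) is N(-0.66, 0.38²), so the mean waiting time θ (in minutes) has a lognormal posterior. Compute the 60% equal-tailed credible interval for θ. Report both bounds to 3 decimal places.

On the log scale the 60% interval is -0.66 ± 0.842 × 0.38 = [-0.9798, -0.3402].
Exponentiate: [e^-0.9798, e^-0.3402] = [0.375, 0.712].

[0.375, 0.712]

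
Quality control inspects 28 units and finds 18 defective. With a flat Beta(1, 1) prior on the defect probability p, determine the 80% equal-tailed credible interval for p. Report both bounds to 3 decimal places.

Posterior: Beta(1+18, 1+10) = Beta(19, 11).
Equal-tailed 80% interval: the 0.1 and 0.9 quantiles of Beta(19, 11).
Posterior mean ≈ 0.633, SD ≈ 0.087; a Normal approximation gives roughly [0.522, 0.744].
Exact: F⁻¹(0.1) = 0.519; F⁻¹(0.9) = 0.743.

[0.519, 0.743]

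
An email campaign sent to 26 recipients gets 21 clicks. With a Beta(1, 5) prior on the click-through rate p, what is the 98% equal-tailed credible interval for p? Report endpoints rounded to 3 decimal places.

[0.487, 0.855]

Posterior: Beta(1+21, 5+5) = Beta(22, 10).
Equal-tailed 98% interval: the 0.01 and 0.99 quantiles of Beta(22, 10).
Posterior mean ≈ 0.688, SD ≈ 0.081; a Normal approximation gives roughly [0.500, 0.875].
Exact: F⁻¹(0.01) = 0.487; F⁻¹(0.99) = 0.855.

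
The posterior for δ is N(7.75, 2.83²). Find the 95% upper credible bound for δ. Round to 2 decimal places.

12.40

Need U with P(δ ≤ U) = 0.95: U = 7.75 + z_{0.05}·2.83.
z = 1.645; U = 7.75 + 1.645 × 2.83 = 12.40.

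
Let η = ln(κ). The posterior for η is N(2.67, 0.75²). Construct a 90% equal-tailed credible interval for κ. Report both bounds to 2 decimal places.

On the log scale the 90% interval is 2.67 ± 1.645 × 0.75 = [1.4364, 3.9036].
Exponentiate: [e^1.4364, e^3.9036] = [4.21, 49.58].

[4.21, 49.58]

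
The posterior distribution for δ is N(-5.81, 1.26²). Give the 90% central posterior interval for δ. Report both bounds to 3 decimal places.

The posterior is symmetric, so the 90% equal-tailed interval is δ = -5.81 ± z·1.26 with z = 1.645.
Half-width: 1.645 × 1.26 = 2.073.
-5.81 − 2.073 = -7.883; -5.81 + 2.073 = -3.737.

[-7.883, -3.737]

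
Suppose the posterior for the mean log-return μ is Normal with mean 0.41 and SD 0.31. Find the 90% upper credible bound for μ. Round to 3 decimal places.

Need U with P(μ ≤ U) = 0.90: U = 0.41 + z_{0.1}·0.31.
z = 1.282; U = 0.41 + 1.282 × 0.31 = 0.807.

0.807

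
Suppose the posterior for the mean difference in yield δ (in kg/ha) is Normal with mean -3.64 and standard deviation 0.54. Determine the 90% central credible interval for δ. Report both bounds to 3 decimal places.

The posterior is symmetric, so the 90% equal-tailed interval is δ = -3.64 ± z·0.54 with z = 1.645.
Half-width: 1.645 × 0.54 = 0.888.
-3.64 − 0.888 = -4.528; -3.64 + 0.888 = -2.752.

[-4.528, -2.752]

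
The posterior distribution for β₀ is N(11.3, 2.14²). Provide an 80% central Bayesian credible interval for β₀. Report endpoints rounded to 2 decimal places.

[8.56, 14.04]

The posterior is symmetric, so the 80% equal-tailed interval is β₀ = 11.3 ± z·2.14 with z = 1.282.
Half-width: 1.282 × 2.14 = 2.74.
11.3 − 2.74 = 8.56; 11.3 + 2.74 = 14.04.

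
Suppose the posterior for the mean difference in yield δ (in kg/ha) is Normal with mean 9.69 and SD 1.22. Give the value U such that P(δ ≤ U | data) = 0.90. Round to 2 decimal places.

11.25

Need U with P(δ ≤ U) = 0.90: U = 9.69 + z_{0.1}·1.22.
z = 1.282; U = 9.69 + 1.282 × 1.22 = 11.25.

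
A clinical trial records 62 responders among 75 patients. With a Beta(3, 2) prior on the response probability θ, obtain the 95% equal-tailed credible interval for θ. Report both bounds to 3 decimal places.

Posterior: Beta(3+62, 2+13) = Beta(65, 15).
Equal-tailed 95% interval: the 0.025 and 0.975 quantiles of Beta(65, 15).
Posterior mean ≈ 0.812, SD ≈ 0.043; a Normal approximation gives roughly [0.728, 0.897].
Exact: F⁻¹(0.025) = 0.721; F⁻¹(0.975) = 0.890.

[0.721, 0.890]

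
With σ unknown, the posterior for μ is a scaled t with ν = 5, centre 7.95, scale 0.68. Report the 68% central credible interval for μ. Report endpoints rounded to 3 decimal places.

[7.200, 8.700]

The t_5 distribution is symmetric; the 68% interval is 7.95 ± t·0.68 with t_{0.84,5} = 1.104.
Half-width: 1.104 × 0.68 = 0.750.
7.95 − 0.750 = 7.200; 7.95 + 0.750 = 8.700.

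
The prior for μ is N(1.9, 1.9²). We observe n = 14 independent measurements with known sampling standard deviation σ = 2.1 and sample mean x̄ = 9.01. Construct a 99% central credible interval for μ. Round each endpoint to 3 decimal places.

[7.053, 9.826]

Posterior precision = 1/1.9² + 14/2.1² = 0.2770 + 3.1746 = 3.4516, so posterior SD = 0.5383.
Posterior mean = (1.9/1.9² + 14·9.01/2.1²) / 3.4516 = 8.4394.
Interval: 8.4394 ± 2.576 × 0.5383 → [7.053, 9.826].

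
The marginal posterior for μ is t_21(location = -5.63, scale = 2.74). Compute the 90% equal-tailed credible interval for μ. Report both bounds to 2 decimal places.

The t_21 distribution is symmetric; the 90% interval is -5.63 ± t·2.74 with t_{0.95,21} = 1.721.
Half-width: 1.721 × 2.74 = 4.71.
-5.63 − 4.71 = -10.34; -5.63 + 4.71 = -0.92.

[-10.34, -0.92]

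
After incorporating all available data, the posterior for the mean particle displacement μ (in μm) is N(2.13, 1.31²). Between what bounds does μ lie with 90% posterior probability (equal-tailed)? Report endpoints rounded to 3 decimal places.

[-0.025, 4.285]

The posterior is symmetric, so the 90% equal-tailed interval is μ = 2.13 ± z·1.31 with z = 1.645.
Half-width: 1.645 × 1.31 = 2.155.
2.13 − 2.155 = -0.025; 2.13 + 2.155 = 4.285.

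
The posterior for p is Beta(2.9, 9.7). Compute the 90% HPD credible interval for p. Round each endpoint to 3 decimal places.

The posterior is unimodal and skewed, so the HPD interval has equal density at both endpoints and is the shortest 90% interval.
Solving f(0.047) = f(0.404) with F(0.404) − F(0.047) = 0.90 gives [0.047, 0.404].
For comparison, the equal-tailed interval is [0.070, 0.441]; the HPD is narrower and shifted toward the mode.

[0.047, 0.404]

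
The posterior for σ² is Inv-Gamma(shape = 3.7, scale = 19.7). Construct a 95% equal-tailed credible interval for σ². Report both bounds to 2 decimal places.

Inverse-Gamma(3.7, 19.7) quantiles: F⁻¹(0.025) and F⁻¹(0.975).
Equivalently, 1/σ² ~ Gamma(3.7, rate = 19.7); invert its 0.975 and 0.025 quantiles.
Posterior mean ≈ 7.30, SD ≈ 5.60; a Normal approximation gives roughly [-3.67, 18.26].
Exact: lower = 2.37; upper = 20.94.

[2.37, 20.94]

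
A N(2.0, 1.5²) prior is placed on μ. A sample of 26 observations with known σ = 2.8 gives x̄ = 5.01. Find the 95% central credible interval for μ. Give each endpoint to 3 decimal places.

Posterior precision = 1/1.5² + 26/2.8² = 0.4444 + 3.3163 = 3.7608, so posterior SD = 0.5157.
Posterior mean = (2.0/1.5² + 26·5.01/2.8²) / 3.7608 = 4.6543.
Interval: 4.6543 ± 1.960 × 0.5157 → [3.644, 5.665].

[3.644, 5.665]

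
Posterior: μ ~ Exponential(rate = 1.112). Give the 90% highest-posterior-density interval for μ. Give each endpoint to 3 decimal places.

The exponential density is strictly decreasing on [0, ∞), so the HPD interval is anchored at 0: [0, q] with P(μ ≤ q) = 0.90.
q = −ln(1 − 0.90) / 1.112 = 2.3026 / 1.112 = 2.071.

[0.000, 2.071]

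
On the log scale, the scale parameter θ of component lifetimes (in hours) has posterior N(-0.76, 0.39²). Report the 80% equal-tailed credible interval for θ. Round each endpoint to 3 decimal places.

On the log scale the 80% interval is -0.76 ± 1.282 × 0.39 = [-1.2598, -0.2602].
Exponentiate: [e^-1.2598, e^-0.2602] = [0.284, 0.771].

[0.284, 0.771]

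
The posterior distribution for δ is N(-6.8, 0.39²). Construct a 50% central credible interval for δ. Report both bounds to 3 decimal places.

The posterior is symmetric, so the 50% equal-tailed interval is δ = -6.8 ± z·0.39 with z = 0.674.
Half-width: 0.674 × 0.39 = 0.263.
-6.8 − 0.263 = -7.063; -6.8 + 0.263 = -6.537.

[-7.063, -6.537]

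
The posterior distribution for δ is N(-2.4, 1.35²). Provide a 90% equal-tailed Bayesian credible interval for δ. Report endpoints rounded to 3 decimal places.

The posterior is symmetric, so the 90% equal-tailed interval is δ = -2.4 ± z·1.35 with z = 1.645.
Half-width: 1.645 × 1.35 = 2.221.
-2.4 − 2.221 = -4.621; -2.4 + 2.221 = -0.179.

[-4.621, -0.179]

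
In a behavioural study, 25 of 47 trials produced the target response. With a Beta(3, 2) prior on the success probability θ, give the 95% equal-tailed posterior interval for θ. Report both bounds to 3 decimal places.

[0.403, 0.671]

Posterior: Beta(3+25, 2+22) = Beta(28, 24).
Equal-tailed 95% interval: the 0.025 and 0.975 quantiles of Beta(28, 24).
Posterior mean ≈ 0.538, SD ≈ 0.068; a Normal approximation gives roughly [0.404, 0.673].
Exact: F⁻¹(0.025) = 0.403; F⁻¹(0.975) = 0.671.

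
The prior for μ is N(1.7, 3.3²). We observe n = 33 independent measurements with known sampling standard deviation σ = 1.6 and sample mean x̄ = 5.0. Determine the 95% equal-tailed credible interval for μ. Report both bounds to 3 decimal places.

Posterior precision = 1/3.3² + 33/1.6² = 0.0918 + 12.8906 = 12.9825, so posterior SD = 0.2775.
Posterior mean = (1.7/3.3² + 33·5.0/1.6²) / 12.9825 = 4.9767.
Interval: 4.9767 ± 1.960 × 0.2775 → [4.433, 5.521].

[4.433, 5.521]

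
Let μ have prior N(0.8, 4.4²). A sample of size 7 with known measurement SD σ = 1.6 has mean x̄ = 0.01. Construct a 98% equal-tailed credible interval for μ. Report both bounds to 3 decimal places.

[-1.369, 1.418]

Posterior precision = 1/4.4² + 7/1.6² = 0.0517 + 2.7344 = 2.7860, so posterior SD = 0.5991.
Posterior mean = (0.8/4.4² + 7·0.01/1.6²) / 2.7860 = 0.0246.
Interval: 0.0246 ± 2.326 × 0.5991 → [-1.369, 1.418].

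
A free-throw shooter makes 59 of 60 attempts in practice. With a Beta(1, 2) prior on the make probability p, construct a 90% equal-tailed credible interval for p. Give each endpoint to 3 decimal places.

Posterior: Beta(1+59, 2+1) = Beta(60, 3).
Equal-tailed 90% interval: the 0.05 and 0.95 quantiles of Beta(60, 3).
Posterior mean ≈ 0.952, SD ≈ 0.027; a Normal approximation gives roughly [0.909, 0.996].
Exact: F⁻¹(0.05) = 0.902; F⁻¹(0.95) = 0.987.

[0.902, 0.987]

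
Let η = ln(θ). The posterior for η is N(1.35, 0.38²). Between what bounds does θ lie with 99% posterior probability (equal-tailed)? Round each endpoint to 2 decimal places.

[1.45, 10.27]

On the log scale the 99% interval is 1.35 ± 2.576 × 0.38 = [0.3712, 2.3288].
Exponentiate: [e^0.3712, e^2.3288] = [1.45, 10.27].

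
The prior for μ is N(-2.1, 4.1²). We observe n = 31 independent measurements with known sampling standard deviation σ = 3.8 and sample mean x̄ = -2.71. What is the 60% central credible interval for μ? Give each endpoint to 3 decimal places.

[-3.260, -2.127]

Posterior precision = 1/4.1² + 31/3.8² = 0.0595 + 2.1468 = 2.2063, so posterior SD = 0.6732.
Posterior mean = (-2.1/4.1² + 31·-2.71/3.8²) / 2.2063 = -2.6936.
Interval: -2.6936 ± 0.842 × 0.6732 → [-3.260, -2.127].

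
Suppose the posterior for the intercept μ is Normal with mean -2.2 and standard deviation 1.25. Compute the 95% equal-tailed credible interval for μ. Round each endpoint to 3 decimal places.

[-4.650, 0.250]

The posterior is symmetric, so the 95% equal-tailed interval is μ = -2.2 ± z·1.25 with z = 1.960.
Half-width: 1.960 × 1.25 = 2.450.
-2.2 − 2.450 = -4.650; -2.2 + 2.450 = 0.250.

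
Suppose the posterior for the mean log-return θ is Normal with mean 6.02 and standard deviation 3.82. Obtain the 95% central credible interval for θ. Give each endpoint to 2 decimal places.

The posterior is symmetric, so the 95% equal-tailed interval is θ = 6.02 ± z·3.82 with z = 1.960.
Half-width: 1.960 × 3.82 = 7.49.
6.02 − 7.49 = -1.47; 6.02 + 7.49 = 13.51.

[-1.47, 13.51]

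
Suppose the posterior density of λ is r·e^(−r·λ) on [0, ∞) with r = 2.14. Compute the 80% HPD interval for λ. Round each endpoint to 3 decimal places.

[0.000, 0.752]

The exponential density is strictly decreasing on [0, ∞), so the HPD interval is anchored at 0: [0, q] with P(λ ≤ q) = 0.80.
q = −ln(1 − 0.80) / 2.14 = 1.6094 / 2.14 = 0.752.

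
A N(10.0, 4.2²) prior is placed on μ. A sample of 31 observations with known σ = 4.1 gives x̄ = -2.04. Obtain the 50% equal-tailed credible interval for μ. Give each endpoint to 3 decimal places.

Posterior precision = 1/4.2² + 31/4.1² = 0.0567 + 1.8441 = 1.9008, so posterior SD = 0.7253.
Posterior mean = (10.0/4.2² + 31·-2.04/4.1²) / 1.9008 = -1.6809.
Interval: -1.6809 ± 0.674 × 0.7253 → [-2.170, -1.192].

[-2.170, -1.192]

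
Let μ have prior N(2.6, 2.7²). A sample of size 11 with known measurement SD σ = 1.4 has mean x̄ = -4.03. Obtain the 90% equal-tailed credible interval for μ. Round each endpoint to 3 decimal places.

[-4.558, -3.186]

Posterior precision = 1/2.7² + 11/1.4² = 0.1372 + 5.6122 = 5.7494, so posterior SD = 0.4170.
Posterior mean = (2.6/2.7² + 11·-4.03/1.4²) / 5.7494 = -3.8718.
Interval: -3.8718 ± 1.645 × 0.4170 → [-4.558, -3.186].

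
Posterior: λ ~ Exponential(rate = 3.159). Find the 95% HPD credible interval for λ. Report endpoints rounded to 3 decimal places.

The exponential density is strictly decreasing on [0, ∞), so the HPD interval is anchored at 0: [0, q] with P(λ ≤ q) = 0.95.
q = −ln(1 − 0.95) / 3.159 = 2.9957 / 3.159 = 0.948.

[0.000, 0.948]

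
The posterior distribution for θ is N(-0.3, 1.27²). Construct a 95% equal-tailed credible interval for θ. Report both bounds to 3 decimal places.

The posterior is symmetric, so the 95% equal-tailed interval is θ = -0.3 ± z·1.27 with z = 1.960.
Half-width: 1.960 × 1.27 = 2.489.
-0.3 − 2.489 = -2.789; -0.3 + 2.489 = 2.189.

[-2.789, 2.189]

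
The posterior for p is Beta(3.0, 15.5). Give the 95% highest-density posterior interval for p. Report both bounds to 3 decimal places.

The posterior is unimodal and skewed, so the HPD interval has equal density at both endpoints and is the shortest 95% interval.
Solving f(0.022) = f(0.326) with F(0.326) − F(0.022) = 0.95 gives [0.022, 0.326].
For comparison, the equal-tailed interval is [0.037, 0.356]; the HPD is narrower and shifted toward the mode.

[0.022, 0.326]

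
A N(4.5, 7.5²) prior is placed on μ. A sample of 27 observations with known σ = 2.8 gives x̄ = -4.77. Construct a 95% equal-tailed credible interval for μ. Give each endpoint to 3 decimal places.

[-5.776, -3.669]

Posterior precision = 1/7.5² + 27/2.8² = 0.0178 + 3.4439 = 3.4617, so posterior SD = 0.5375.
Posterior mean = (4.5/7.5² + 27·-4.77/2.8²) / 3.4617 = -4.7224.
Interval: -4.7224 ± 1.960 × 0.5375 → [-5.776, -3.669].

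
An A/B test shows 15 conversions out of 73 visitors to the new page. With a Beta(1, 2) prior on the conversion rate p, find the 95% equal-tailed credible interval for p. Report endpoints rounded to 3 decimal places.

Posterior: Beta(1+15, 2+58) = Beta(16, 60).
Equal-tailed 95% interval: the 0.025 and 0.975 quantiles of Beta(16, 60).
Posterior mean ≈ 0.211, SD ≈ 0.046; a Normal approximation gives roughly [0.119, 0.302].
Exact: F⁻¹(0.025) = 0.127; F⁻¹(0.975) = 0.308.

[0.127, 0.308]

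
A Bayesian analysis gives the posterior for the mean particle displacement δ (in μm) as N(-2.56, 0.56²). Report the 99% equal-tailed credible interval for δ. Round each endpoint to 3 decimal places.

[-4.002, -1.118]

The posterior is symmetric, so the 99% equal-tailed interval is δ = -2.56 ± z·0.56 with z = 2.576.
Half-width: 2.576 × 0.56 = 1.442.
-2.56 − 1.442 = -4.002; -2.56 + 1.442 = -1.118.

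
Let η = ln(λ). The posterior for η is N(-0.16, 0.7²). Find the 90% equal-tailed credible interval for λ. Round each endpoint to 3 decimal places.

[0.269, 2.695]

On the log scale the 90% interval is -0.16 ± 1.645 × 0.7 = [-1.3114, 0.9914].
Exponentiate: [e^-1.3114, e^0.9914] = [0.269, 2.695].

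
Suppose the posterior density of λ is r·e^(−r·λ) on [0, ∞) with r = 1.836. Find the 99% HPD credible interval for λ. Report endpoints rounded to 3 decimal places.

The exponential density is strictly decreasing on [0, ∞), so the HPD interval is anchored at 0: [0, q] with P(λ ≤ q) = 0.99.
q = −ln(1 − 0.99) / 1.836 = 4.6052 / 1.836 = 2.508.

[0.000, 2.508]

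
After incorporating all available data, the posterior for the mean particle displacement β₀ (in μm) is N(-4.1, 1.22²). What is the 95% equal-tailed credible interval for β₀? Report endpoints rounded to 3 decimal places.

[-6.491, -1.709]

The posterior is symmetric, so the 95% equal-tailed interval is β₀ = -4.1 ± z·1.22 with z = 1.960.
Half-width: 1.960 × 1.22 = 2.391.
-4.1 − 2.391 = -6.491; -4.1 + 2.391 = -1.709.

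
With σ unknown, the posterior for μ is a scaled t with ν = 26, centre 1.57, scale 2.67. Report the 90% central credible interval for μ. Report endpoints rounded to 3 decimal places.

[-2.984, 6.124]

The t_26 distribution is symmetric; the 90% interval is 1.57 ± t·2.67 with t_{0.95,26} = 1.706.
Half-width: 1.706 × 2.67 = 4.554.
1.57 − 4.554 = -2.984; 1.57 + 4.554 = 6.124.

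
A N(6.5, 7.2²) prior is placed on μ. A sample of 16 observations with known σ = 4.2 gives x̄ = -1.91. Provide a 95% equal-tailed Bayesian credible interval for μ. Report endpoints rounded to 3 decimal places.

Posterior precision = 1/7.2² + 16/4.2² = 0.0193 + 0.9070 = 0.9263, so posterior SD = 1.0390.
Posterior mean = (6.5/7.2² + 16·-1.91/4.2²) / 0.9263 = -1.7349.
Interval: -1.7349 ± 1.960 × 1.0390 → [-3.771, 0.302].

[-3.771, 0.302]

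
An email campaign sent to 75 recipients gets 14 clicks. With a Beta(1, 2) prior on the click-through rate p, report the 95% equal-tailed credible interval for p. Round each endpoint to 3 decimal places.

Posterior: Beta(1+14, 2+61) = Beta(15, 63).
Equal-tailed 95% interval: the 0.025 and 0.975 quantiles of Beta(15, 63).
Posterior mean ≈ 0.192, SD ≈ 0.044; a Normal approximation gives roughly [0.105, 0.279].
Exact: F⁻¹(0.025) = 0.113; F⁻¹(0.975) = 0.286.

[0.113, 0.286]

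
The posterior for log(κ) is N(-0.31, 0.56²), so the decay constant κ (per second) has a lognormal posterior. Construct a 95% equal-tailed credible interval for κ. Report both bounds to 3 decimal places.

[0.245, 2.198]

On the log scale the 95% interval is -0.31 ± 1.960 × 0.56 = [-1.4076, 0.7876].
Exponentiate: [e^-1.4076, e^0.7876] = [0.245, 2.198].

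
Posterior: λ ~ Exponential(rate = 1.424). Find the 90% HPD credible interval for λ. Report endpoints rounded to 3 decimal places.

[0.000, 1.617]

The exponential density is strictly decreasing on [0, ∞), so the HPD interval is anchored at 0: [0, q] with P(λ ≤ q) = 0.90.
q = −ln(1 − 0.90) / 1.424 = 2.3026 / 1.424 = 1.617.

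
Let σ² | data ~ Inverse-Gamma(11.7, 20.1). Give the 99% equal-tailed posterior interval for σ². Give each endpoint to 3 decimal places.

Inverse-Gamma(11.7, 20.1) quantiles: F⁻¹(0.005) and F⁻¹(0.995).
Equivalently, 1/σ² ~ Gamma(11.7, rate = 20.1); invert its 0.995 and 0.005 quantiles.
Posterior mean ≈ 1.879, SD ≈ 0.603; a Normal approximation gives roughly [0.325, 3.432].
Exact: lower = 0.899; upper = 4.227.

[0.899, 4.227]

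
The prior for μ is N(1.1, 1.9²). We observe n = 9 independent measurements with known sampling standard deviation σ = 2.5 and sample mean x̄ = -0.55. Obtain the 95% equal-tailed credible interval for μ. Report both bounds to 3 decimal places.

[-1.780, 1.212]

Posterior precision = 1/1.9² + 9/2.5² = 0.2770 + 1.4400 = 1.7170, so posterior SD = 0.7632.
Posterior mean = (1.1/1.9² + 9·-0.55/2.5²) / 1.7170 = -0.2838.
Interval: -0.2838 ± 1.960 × 0.7632 → [-1.780, 1.212].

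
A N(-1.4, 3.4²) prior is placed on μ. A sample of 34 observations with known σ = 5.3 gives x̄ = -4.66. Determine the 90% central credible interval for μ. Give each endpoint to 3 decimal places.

Posterior precision = 1/3.4² + 34/5.3² = 0.0865 + 1.2104 = 1.2969, so posterior SD = 0.8781.
Posterior mean = (-1.4/3.4² + 34·-4.66/5.3²) / 1.2969 = -4.4426.
Interval: -4.4426 ± 1.645 × 0.8781 → [-5.887, -2.998].

[-5.887, -2.998]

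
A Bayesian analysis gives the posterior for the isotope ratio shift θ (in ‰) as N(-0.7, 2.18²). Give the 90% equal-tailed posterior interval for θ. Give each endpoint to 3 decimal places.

The posterior is symmetric, so the 90% equal-tailed interval is θ = -0.7 ± z·2.18 with z = 1.645.
Half-width: 1.645 × 2.18 = 3.586.
-0.7 − 3.586 = -4.286; -0.7 + 3.586 = 2.886.

[-4.286, 2.886]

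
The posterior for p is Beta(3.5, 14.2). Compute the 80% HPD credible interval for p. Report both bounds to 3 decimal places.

The posterior is unimodal and skewed, so the HPD interval has equal density at both endpoints and is the shortest 80% interval.
Solving f(0.068) = f(0.294) with F(0.294) − F(0.068) = 0.80 gives [0.068, 0.294].
For comparison, the equal-tailed interval is [0.088, 0.323]; the HPD is narrower and shifted toward the mode.

[0.068, 0.294]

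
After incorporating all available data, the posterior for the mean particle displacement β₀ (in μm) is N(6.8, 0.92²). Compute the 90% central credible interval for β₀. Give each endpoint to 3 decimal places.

The posterior is symmetric, so the 90% equal-tailed interval is β₀ = 6.8 ± z·0.92 with z = 1.645.
Half-width: 1.645 × 0.92 = 1.513.
6.8 − 1.513 = 5.287; 6.8 + 1.513 = 8.313.

[5.287, 8.313]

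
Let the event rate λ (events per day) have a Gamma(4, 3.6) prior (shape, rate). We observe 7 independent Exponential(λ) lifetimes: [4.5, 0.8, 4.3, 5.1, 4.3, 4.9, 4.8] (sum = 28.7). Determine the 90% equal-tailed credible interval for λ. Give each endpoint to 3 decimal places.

[0.191, 0.525]

Posterior: Gamma(4+7, 3.6+28.7) = Gamma(11, 32.3) (shape, rate).
Equal-tailed 90% interval: Gamma(11, 32.3) quantiles at 0.05 and 0.95.
Posterior mean ≈ 0.341, SD ≈ 0.103; a Normal approximation gives roughly [0.172, 0.509].
Exact: lower = 0.191; upper = 0.525.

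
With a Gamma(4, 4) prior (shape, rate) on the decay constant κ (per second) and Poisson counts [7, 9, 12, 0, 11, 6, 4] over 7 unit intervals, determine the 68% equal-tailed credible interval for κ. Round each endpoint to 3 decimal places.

[4.162, 5.474]

Posterior: Gamma(4+49, 4+7) = Gamma(53, 11) (shape, rate).
Equal-tailed 68% interval: Gamma(53, 11) quantiles at 0.16 and 0.84.
Posterior mean ≈ 4.818, SD ≈ 0.662; a Normal approximation gives roughly [4.160, 5.476].
Exact: lower = 4.162; upper = 5.474.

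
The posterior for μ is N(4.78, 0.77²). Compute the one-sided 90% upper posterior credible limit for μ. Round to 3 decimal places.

5.767

Need U with P(μ ≤ U) = 0.90: U = 4.78 + z_{0.1}·0.77.
z = 1.282; U = 4.78 + 1.282 × 0.77 = 5.767.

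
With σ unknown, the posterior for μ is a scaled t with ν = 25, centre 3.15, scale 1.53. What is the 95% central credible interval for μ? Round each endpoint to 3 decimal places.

The t_25 distribution is symmetric; the 95% interval is 3.15 ± t·1.53 with t_{0.975,25} = 2.060.
Half-width: 2.060 × 1.53 = 3.151.
3.15 − 3.151 = -0.001; 3.15 + 3.151 = 6.301.

[-0.001, 6.301]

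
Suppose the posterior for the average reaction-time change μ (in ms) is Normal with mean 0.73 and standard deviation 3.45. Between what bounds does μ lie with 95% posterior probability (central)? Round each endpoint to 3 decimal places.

[-6.032, 7.492]

The posterior is symmetric, so the 95% equal-tailed interval is μ = 0.73 ± z·3.45 with z = 1.960.
Half-width: 1.960 × 3.45 = 6.762.
0.73 − 6.762 = -6.032; 0.73 + 6.762 = 7.492.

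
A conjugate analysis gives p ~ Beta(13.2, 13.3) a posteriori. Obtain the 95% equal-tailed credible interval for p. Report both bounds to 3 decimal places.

Posterior: Beta(13.2, 13.3).
Equal-tailed 95% interval: the 0.025 and 0.975 quantiles of Beta(13.2, 13.3).
Posterior mean ≈ 0.498, SD ≈ 0.095; a Normal approximation gives roughly [0.311, 0.685].
Exact: F⁻¹(0.025) = 0.313; F⁻¹(0.975) = 0.684.

[0.313, 0.684]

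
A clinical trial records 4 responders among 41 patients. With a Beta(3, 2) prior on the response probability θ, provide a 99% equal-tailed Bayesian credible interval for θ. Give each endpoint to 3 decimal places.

Posterior: Beta(3+4, 2+37) = Beta(7, 39).
Equal-tailed 99% interval: the 0.005 and 0.995 quantiles of Beta(7, 39).
Posterior mean ≈ 0.152, SD ≈ 0.052; a Normal approximation gives roughly [0.017, 0.287].
Exact: F⁻¹(0.005) = 0.047; F⁻¹(0.995) = 0.312.

[0.047, 0.312]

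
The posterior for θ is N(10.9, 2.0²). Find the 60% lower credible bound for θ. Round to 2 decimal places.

Need L with P(θ ≥ L) = 0.60: L = 10.9 − z_{0.4}·2.0.
z = 0.253; L = 10.9 − 0.253 × 2.0 = 10.39.

10.39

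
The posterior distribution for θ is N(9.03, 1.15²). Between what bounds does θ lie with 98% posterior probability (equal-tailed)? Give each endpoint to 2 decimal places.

[6.35, 11.71]

The posterior is symmetric, so the 98% equal-tailed interval is θ = 9.03 ± z·1.15 with z = 2.326.
Half-width: 2.326 × 1.15 = 2.68.
9.03 − 2.68 = 6.35; 9.03 + 2.68 = 11.71.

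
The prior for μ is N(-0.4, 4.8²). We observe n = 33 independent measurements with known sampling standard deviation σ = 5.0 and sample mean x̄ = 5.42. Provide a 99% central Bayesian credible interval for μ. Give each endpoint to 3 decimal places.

[3.029, 7.441]

Posterior precision = 1/4.8² + 33/5.0² = 0.0434 + 1.3200 = 1.3634, so posterior SD = 0.8564.
Posterior mean = (-0.4/4.8² + 33·5.42/5.0²) / 1.3634 = 5.2347.
Interval: 5.2347 ± 2.576 × 0.8564 → [3.029, 7.441].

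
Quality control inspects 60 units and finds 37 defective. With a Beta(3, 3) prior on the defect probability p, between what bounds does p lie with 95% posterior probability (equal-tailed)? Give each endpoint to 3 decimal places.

[0.486, 0.720]

Posterior: Beta(3+37, 3+23) = Beta(40, 26).
Equal-tailed 95% interval: the 0.025 and 0.975 quantiles of Beta(40, 26).
Posterior mean ≈ 0.606, SD ≈ 0.060; a Normal approximation gives roughly [0.489, 0.723].
Exact: F⁻¹(0.025) = 0.486; F⁻¹(0.975) = 0.720.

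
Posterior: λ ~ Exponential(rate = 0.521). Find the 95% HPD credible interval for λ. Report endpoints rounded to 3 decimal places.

The exponential density is strictly decreasing on [0, ∞), so the HPD interval is anchored at 0: [0, q] with P(λ ≤ q) = 0.95.
q = −ln(1 − 0.95) / 0.521 = 2.9957 / 0.521 = 5.750.

[0.000, 5.750]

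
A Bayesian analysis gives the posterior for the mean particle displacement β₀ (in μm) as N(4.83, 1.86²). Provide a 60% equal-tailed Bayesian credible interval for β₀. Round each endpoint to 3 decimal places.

[3.265, 6.395]

The posterior is symmetric, so the 60% equal-tailed interval is β₀ = 4.83 ± z·1.86 with z = 0.842.
Half-width: 0.842 × 1.86 = 1.565.
4.83 − 1.565 = 3.265; 4.83 + 1.565 = 6.395.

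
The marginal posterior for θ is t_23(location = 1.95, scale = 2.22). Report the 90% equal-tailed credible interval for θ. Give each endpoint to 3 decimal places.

The t_23 distribution is symmetric; the 90% interval is 1.95 ± t·2.22 with t_{0.95,23} = 1.714.
Half-width: 1.714 × 2.22 = 3.805.
1.95 − 3.805 = -1.855; 1.95 + 3.805 = 5.755.

[-1.855, 5.755]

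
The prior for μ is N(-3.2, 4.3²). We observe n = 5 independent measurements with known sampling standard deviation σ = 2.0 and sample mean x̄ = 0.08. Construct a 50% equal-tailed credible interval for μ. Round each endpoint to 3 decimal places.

[-0.647, 0.535]

Posterior precision = 1/4.3² + 5/2.0² = 0.0541 + 1.2500 = 1.3041, so posterior SD = 0.8757.
Posterior mean = (-3.2/4.3² + 5·0.08/2.0²) / 1.3041 = -0.0560.
Interval: -0.0560 ± 0.674 × 0.8757 → [-0.647, 0.535].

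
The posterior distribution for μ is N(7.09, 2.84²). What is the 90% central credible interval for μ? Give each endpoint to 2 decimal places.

[2.42, 11.76]

The posterior is symmetric, so the 90% equal-tailed interval is μ = 7.09 ± z·2.84 with z = 1.645.
Half-width: 1.645 × 2.84 = 4.67.
7.09 − 4.67 = 2.42; 7.09 + 4.67 = 11.76.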